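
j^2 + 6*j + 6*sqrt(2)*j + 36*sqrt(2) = (j + 6)*(j + 6*sqrt(2))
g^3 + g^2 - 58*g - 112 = (g - 8)*(g + 2)*(g + 7)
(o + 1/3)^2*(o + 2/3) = o^3 + 4*o^2/3 + 5*o/9 + 2/27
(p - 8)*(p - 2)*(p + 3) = p^3 - 7*p^2 - 14*p + 48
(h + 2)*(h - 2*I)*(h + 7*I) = h^3 + 2*h^2 + 5*I*h^2 + 14*h + 10*I*h + 28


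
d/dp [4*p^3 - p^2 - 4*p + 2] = 12*p^2 - 2*p - 4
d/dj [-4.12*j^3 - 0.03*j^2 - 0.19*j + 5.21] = -12.36*j^2 - 0.06*j - 0.19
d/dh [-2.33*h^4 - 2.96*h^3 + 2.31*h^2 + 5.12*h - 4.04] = -9.32*h^3 - 8.88*h^2 + 4.62*h + 5.12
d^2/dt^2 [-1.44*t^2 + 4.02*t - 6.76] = -2.88000000000000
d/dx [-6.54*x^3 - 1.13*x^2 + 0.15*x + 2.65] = -19.62*x^2 - 2.26*x + 0.15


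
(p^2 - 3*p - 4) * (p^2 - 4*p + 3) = p^4 - 7*p^3 + 11*p^2 + 7*p - 12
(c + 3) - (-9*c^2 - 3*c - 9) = 9*c^2 + 4*c + 12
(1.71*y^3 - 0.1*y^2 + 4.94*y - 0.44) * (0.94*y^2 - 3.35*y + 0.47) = 1.6074*y^5 - 5.8225*y^4 + 5.7823*y^3 - 17.0096*y^2 + 3.7958*y - 0.2068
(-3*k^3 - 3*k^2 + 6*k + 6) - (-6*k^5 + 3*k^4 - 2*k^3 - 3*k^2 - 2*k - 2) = 6*k^5 - 3*k^4 - k^3 + 8*k + 8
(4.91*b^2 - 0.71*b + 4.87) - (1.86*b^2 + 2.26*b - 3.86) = 3.05*b^2 - 2.97*b + 8.73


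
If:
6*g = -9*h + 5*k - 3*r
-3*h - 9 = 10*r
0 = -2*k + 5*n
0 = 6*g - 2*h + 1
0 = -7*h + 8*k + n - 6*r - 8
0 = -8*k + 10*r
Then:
No Solution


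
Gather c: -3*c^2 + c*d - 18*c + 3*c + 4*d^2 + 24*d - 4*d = -3*c^2 + c*(d - 15) + 4*d^2 + 20*d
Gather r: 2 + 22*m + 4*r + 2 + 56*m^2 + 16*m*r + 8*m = 56*m^2 + 30*m + r*(16*m + 4) + 4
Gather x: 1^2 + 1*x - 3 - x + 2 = 0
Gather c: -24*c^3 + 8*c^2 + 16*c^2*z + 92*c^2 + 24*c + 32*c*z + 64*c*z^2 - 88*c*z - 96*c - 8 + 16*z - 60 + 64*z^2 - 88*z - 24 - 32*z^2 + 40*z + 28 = -24*c^3 + c^2*(16*z + 100) + c*(64*z^2 - 56*z - 72) + 32*z^2 - 32*z - 64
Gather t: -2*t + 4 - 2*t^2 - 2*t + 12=-2*t^2 - 4*t + 16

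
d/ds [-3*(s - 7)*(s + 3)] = 12 - 6*s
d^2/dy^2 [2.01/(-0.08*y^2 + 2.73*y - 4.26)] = (0.025728*y^2 - 0.877968*y - 2.01*(0.16*y - 2.73)*(0.32*y - 5.46) + 1.370016)/(0.08*y^2 - 2.73*y + 4.26)^3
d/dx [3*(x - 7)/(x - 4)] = 9/(x - 4)^2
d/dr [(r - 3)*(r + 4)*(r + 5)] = 3*r^2 + 12*r - 7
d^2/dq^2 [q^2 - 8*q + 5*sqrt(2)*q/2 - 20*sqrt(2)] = 2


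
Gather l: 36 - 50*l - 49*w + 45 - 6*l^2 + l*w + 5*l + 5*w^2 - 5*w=-6*l^2 + l*(w - 45) + 5*w^2 - 54*w + 81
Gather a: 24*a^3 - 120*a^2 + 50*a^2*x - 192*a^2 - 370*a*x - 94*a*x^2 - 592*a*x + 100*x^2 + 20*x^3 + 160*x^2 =24*a^3 + a^2*(50*x - 312) + a*(-94*x^2 - 962*x) + 20*x^3 + 260*x^2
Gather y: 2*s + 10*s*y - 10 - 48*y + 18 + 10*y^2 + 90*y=2*s + 10*y^2 + y*(10*s + 42) + 8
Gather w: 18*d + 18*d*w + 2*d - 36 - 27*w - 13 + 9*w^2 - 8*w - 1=20*d + 9*w^2 + w*(18*d - 35) - 50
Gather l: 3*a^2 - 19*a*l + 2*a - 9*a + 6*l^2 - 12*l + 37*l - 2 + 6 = 3*a^2 - 7*a + 6*l^2 + l*(25 - 19*a) + 4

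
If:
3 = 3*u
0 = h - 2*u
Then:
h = 2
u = 1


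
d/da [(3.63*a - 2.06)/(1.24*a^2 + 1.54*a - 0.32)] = (-4.5012*a^2 + 5.1088*a + 2.0108)/(1.5376*a^4 + 3.8192*a^3 + 1.578*a^2 - 0.9856*a + 0.1024)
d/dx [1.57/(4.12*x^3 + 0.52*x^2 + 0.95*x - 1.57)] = (-19.4052*x^2 - 1.6328*x - 1.4915)/(4.12*x^3 + 0.52*x^2 + 0.95*x - 1.57)^2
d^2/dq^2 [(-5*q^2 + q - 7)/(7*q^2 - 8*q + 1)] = 66*(-7*q^3 - 28*q^2 + 35*q - 12)/(343*q^6 - 1176*q^5 + 1491*q^4 - 848*q^3 + 213*q^2 - 24*q + 1)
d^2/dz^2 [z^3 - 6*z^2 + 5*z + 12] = 6*z - 12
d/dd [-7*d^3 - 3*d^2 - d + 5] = -21*d^2 - 6*d - 1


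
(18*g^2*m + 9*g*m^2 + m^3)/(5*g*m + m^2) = (18*g^2 + 9*g*m + m^2)/(5*g + m)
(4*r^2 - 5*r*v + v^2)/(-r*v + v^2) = (-4*r + v)/v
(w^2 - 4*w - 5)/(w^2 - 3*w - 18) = (-w^2 + 4*w + 5)/(-w^2 + 3*w + 18)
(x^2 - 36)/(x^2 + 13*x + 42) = (x - 6)/(x + 7)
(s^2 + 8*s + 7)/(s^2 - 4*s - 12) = (s^2 + 8*s + 7)/(s^2 - 4*s - 12)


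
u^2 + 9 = (u - 3*I)*(u + 3*I)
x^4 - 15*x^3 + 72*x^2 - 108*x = x*(x - 6)^2*(x - 3)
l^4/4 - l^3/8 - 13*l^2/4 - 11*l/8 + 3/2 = (l/4 + 1/4)*(l - 4)*(l - 1/2)*(l + 3)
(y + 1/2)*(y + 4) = y^2 + 9*y/2 + 2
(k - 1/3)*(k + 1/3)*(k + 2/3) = k^3 + 2*k^2/3 - k/9 - 2/27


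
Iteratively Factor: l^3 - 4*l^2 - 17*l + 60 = (l - 3)*(l^2 - l - 20) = (l - 5)*(l - 3)*(l + 4)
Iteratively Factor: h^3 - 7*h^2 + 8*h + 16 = (h + 1)*(h^2 - 8*h + 16) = (h - 4)*(h + 1)*(h - 4)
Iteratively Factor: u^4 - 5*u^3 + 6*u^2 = (u - 2)*(u^3 - 3*u^2) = (u - 3)*(u - 2)*(u^2) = u*(u - 3)*(u - 2)*(u)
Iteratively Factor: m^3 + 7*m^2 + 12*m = (m + 3)*(m^2 + 4*m) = m*(m + 3)*(m + 4)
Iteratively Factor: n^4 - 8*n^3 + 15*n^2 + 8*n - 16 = (n - 4)*(n^3 - 4*n^2 - n + 4) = (n - 4)*(n + 1)*(n^2 - 5*n + 4) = (n - 4)^2*(n + 1)*(n - 1)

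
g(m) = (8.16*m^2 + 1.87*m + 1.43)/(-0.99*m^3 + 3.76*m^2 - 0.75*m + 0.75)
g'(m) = (16.32*m + 1.87)/(-0.99*m^3 + 3.76*m^2 - 0.75*m + 0.75) + (2.97*m^2 - 7.52*m + 0.75)*(8.16*m^2 + 1.87*m + 1.43)/(-0.99*m^3 + 3.76*m^2 - 0.75*m + 0.75)^2 = (8.0784*m^4 + 3.7026*m^3 - 8.9041*m^2 + 1.4864*m + 2.475)/(0.9801*m^6 - 7.4448*m^5 + 15.6226*m^4 - 7.125*m^3 + 6.2025*m^2 - 1.125*m + 0.5625)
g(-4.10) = 0.97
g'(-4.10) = 0.10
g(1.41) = 4.62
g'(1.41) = 1.51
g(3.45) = 46.40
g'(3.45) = 233.97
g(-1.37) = 1.25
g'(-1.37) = 0.02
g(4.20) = -16.26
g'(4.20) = 29.74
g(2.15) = 6.46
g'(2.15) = 3.90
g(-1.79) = 1.22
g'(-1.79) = 0.08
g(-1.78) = 1.22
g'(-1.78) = 0.08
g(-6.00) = 0.80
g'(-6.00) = 0.07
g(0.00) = 1.91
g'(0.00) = 4.40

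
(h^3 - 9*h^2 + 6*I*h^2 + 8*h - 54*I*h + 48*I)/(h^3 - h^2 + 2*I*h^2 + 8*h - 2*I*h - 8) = (h^2 + h*(-8 + 6*I) - 48*I)/(h^2 + 2*I*h + 8)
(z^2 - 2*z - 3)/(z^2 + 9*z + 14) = (z^2 - 2*z - 3)/(z^2 + 9*z + 14)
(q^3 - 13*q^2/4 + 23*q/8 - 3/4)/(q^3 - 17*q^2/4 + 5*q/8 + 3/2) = (2*q^2 - 5*q + 2)/(2*q^2 - 7*q - 4)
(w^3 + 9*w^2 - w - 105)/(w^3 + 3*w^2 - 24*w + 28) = (w^2 + 2*w - 15)/(w^2 - 4*w + 4)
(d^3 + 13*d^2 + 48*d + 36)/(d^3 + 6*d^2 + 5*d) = (d^2 + 12*d + 36)/(d*(d + 5))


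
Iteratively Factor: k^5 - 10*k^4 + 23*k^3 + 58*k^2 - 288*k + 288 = (k - 4)*(k^4 - 6*k^3 - k^2 + 54*k - 72) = (k - 4)^2*(k^3 - 2*k^2 - 9*k + 18) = (k - 4)^2*(k - 2)*(k^2 - 9) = (k - 4)^2*(k - 2)*(k + 3)*(k - 3)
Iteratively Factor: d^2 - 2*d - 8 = (d + 2)*(d - 4)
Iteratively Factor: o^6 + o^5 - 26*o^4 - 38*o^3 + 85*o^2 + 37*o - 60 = (o + 3)*(o^5 - 2*o^4 - 20*o^3 + 22*o^2 + 19*o - 20) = (o - 1)*(o + 3)*(o^4 - o^3 - 21*o^2 + o + 20) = (o - 1)*(o + 3)*(o + 4)*(o^3 - 5*o^2 - o + 5) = (o - 1)^2*(o + 3)*(o + 4)*(o^2 - 4*o - 5) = (o - 1)^2*(o + 1)*(o + 3)*(o + 4)*(o - 5)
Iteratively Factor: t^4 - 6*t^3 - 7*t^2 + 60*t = (t - 4)*(t^3 - 2*t^2 - 15*t) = (t - 4)*(t + 3)*(t^2 - 5*t) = (t - 5)*(t - 4)*(t + 3)*(t)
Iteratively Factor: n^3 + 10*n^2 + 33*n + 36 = (n + 3)*(n^2 + 7*n + 12) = (n + 3)*(n + 4)*(n + 3)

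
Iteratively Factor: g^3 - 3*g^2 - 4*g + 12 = (g - 3)*(g^2 - 4) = (g - 3)*(g + 2)*(g - 2)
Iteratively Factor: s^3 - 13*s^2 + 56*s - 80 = (s - 4)*(s^2 - 9*s + 20) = (s - 5)*(s - 4)*(s - 4)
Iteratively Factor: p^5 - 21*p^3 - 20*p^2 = (p)*(p^4 - 21*p^2 - 20*p) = p*(p - 5)*(p^3 + 5*p^2 + 4*p) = p^2*(p - 5)*(p^2 + 5*p + 4) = p^2*(p - 5)*(p + 4)*(p + 1)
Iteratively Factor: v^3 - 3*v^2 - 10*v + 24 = (v - 2)*(v^2 - v - 12) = (v - 2)*(v + 3)*(v - 4)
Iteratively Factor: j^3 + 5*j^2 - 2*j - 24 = (j - 2)*(j^2 + 7*j + 12) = (j - 2)*(j + 4)*(j + 3)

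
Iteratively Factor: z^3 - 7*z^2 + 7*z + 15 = (z + 1)*(z^2 - 8*z + 15) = (z - 5)*(z + 1)*(z - 3)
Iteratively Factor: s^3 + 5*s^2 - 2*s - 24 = (s - 2)*(s^2 + 7*s + 12) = (s - 2)*(s + 3)*(s + 4)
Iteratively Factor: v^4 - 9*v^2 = (v)*(v^3 - 9*v) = v*(v - 3)*(v^2 + 3*v) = v^2*(v - 3)*(v + 3)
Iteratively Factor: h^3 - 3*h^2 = (h)*(h^2 - 3*h) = h^2*(h - 3)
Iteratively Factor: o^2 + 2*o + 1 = (o + 1)*(o + 1)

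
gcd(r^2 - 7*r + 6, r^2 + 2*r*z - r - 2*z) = r - 1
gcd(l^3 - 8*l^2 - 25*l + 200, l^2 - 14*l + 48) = l - 8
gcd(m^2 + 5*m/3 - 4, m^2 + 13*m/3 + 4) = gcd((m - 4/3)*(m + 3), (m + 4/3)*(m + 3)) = m + 3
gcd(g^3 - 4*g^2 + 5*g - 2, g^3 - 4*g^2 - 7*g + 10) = g - 1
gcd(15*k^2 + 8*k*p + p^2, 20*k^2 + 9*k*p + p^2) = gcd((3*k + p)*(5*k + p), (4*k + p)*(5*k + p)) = 5*k + p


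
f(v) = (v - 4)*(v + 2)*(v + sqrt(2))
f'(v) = (v - 4)*(v + 2) + (v - 4)*(v + sqrt(2)) + (v + 2)*(v + sqrt(2)) = 3*v^2 - 4*v + 2*sqrt(2)*v - 8 - 2*sqrt(2)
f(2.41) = -26.82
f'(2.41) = 3.77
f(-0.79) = -3.62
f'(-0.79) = -8.03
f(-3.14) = -14.05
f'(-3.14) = 22.43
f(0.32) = -14.81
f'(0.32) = -10.90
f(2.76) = -24.64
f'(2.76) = 8.79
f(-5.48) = -134.13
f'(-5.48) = 85.68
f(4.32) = 11.60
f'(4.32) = 40.10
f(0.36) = -15.24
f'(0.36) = -10.86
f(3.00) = -22.07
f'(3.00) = 12.66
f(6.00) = 118.63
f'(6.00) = 90.14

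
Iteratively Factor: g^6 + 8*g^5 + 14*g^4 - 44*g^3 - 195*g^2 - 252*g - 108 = (g + 2)*(g^5 + 6*g^4 + 2*g^3 - 48*g^2 - 99*g - 54) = (g + 2)^2*(g^4 + 4*g^3 - 6*g^2 - 36*g - 27) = (g + 1)*(g + 2)^2*(g^3 + 3*g^2 - 9*g - 27) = (g + 1)*(g + 2)^2*(g + 3)*(g^2 - 9) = (g + 1)*(g + 2)^2*(g + 3)^2*(g - 3)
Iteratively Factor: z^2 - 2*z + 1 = (z - 1)*(z - 1)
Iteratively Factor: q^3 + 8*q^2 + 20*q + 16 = (q + 2)*(q^2 + 6*q + 8) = (q + 2)*(q + 4)*(q + 2)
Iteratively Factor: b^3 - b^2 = (b)*(b^2 - b) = b*(b - 1)*(b)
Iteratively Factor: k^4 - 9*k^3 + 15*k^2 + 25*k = (k + 1)*(k^3 - 10*k^2 + 25*k) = (k - 5)*(k + 1)*(k^2 - 5*k) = k*(k - 5)*(k + 1)*(k - 5)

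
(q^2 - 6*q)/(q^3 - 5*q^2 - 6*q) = 1/(q + 1)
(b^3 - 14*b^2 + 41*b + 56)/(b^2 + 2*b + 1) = (b^2 - 15*b + 56)/(b + 1)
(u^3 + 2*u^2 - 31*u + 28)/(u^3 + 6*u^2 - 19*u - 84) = (u - 1)/(u + 3)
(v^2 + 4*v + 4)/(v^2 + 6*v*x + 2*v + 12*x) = (v + 2)/(v + 6*x)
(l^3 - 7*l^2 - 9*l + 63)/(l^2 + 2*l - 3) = (l^2 - 10*l + 21)/(l - 1)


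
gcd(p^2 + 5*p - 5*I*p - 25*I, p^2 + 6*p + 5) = p + 5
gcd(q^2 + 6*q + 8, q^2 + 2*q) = q + 2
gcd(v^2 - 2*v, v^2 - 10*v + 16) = v - 2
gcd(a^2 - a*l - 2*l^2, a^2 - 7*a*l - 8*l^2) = a + l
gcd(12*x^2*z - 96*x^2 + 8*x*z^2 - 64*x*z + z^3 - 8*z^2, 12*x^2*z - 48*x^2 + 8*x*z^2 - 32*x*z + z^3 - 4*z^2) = 12*x^2 + 8*x*z + z^2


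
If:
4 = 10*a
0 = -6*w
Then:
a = 2/5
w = 0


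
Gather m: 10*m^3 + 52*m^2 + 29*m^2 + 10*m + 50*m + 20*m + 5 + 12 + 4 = 10*m^3 + 81*m^2 + 80*m + 21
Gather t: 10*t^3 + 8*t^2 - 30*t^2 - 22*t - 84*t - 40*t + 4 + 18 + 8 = 10*t^3 - 22*t^2 - 146*t + 30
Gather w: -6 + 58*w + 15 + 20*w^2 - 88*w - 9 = 20*w^2 - 30*w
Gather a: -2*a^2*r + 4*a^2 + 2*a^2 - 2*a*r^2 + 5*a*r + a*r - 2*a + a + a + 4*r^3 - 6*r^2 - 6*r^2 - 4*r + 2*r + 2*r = a^2*(6 - 2*r) + a*(-2*r^2 + 6*r) + 4*r^3 - 12*r^2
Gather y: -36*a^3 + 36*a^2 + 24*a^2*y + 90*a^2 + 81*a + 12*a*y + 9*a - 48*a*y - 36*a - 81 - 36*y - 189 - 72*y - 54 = -36*a^3 + 126*a^2 + 54*a + y*(24*a^2 - 36*a - 108) - 324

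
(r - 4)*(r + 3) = r^2 - r - 12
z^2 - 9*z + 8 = (z - 8)*(z - 1)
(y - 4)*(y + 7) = y^2 + 3*y - 28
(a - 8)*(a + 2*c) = a^2 + 2*a*c - 8*a - 16*c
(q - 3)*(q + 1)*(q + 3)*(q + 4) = q^4 + 5*q^3 - 5*q^2 - 45*q - 36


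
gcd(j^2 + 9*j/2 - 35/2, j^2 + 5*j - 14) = j + 7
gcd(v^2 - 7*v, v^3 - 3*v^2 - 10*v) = v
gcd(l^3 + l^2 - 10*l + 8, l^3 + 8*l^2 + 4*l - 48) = l^2 + 2*l - 8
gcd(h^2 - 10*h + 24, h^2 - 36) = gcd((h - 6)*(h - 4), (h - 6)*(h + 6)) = h - 6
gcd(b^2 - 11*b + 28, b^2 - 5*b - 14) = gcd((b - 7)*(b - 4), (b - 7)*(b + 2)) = b - 7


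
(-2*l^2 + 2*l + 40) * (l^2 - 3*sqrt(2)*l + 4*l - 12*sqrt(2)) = -2*l^4 - 6*l^3 + 6*sqrt(2)*l^3 + 18*sqrt(2)*l^2 + 48*l^2 - 144*sqrt(2)*l + 160*l - 480*sqrt(2)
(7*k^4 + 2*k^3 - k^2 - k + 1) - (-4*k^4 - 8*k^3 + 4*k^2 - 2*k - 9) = 11*k^4 + 10*k^3 - 5*k^2 + k + 10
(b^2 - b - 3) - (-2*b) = b^2 + b - 3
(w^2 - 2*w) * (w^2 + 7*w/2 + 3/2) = w^4 + 3*w^3/2 - 11*w^2/2 - 3*w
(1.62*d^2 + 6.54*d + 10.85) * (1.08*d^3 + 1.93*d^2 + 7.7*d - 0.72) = 1.7496*d^5 + 10.1898*d^4 + 36.8142*d^3 + 70.1321*d^2 + 78.8362*d - 7.812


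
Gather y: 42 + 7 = 49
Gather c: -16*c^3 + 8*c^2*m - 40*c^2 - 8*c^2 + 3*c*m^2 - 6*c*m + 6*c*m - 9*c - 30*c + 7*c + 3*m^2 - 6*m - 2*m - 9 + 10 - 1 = -16*c^3 + c^2*(8*m - 48) + c*(3*m^2 - 32) + 3*m^2 - 8*m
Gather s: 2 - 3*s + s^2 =s^2 - 3*s + 2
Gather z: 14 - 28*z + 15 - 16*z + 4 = 33 - 44*z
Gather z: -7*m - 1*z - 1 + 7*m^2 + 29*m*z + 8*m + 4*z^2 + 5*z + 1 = 7*m^2 + m + 4*z^2 + z*(29*m + 4)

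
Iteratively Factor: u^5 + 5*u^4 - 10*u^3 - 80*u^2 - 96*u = (u - 4)*(u^4 + 9*u^3 + 26*u^2 + 24*u) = (u - 4)*(u + 4)*(u^3 + 5*u^2 + 6*u) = u*(u - 4)*(u + 4)*(u^2 + 5*u + 6) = u*(u - 4)*(u + 3)*(u + 4)*(u + 2)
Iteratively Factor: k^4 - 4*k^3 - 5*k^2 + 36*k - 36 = (k - 2)*(k^3 - 2*k^2 - 9*k + 18) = (k - 2)^2*(k^2 - 9) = (k - 3)*(k - 2)^2*(k + 3)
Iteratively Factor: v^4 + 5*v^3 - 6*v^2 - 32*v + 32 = (v - 2)*(v^3 + 7*v^2 + 8*v - 16) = (v - 2)*(v - 1)*(v^2 + 8*v + 16) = (v - 2)*(v - 1)*(v + 4)*(v + 4)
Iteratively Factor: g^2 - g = (g)*(g - 1)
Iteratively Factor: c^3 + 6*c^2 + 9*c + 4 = (c + 1)*(c^2 + 5*c + 4) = (c + 1)*(c + 4)*(c + 1)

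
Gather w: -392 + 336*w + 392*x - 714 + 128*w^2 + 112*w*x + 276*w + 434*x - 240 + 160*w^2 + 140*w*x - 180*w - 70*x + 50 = 288*w^2 + w*(252*x + 432) + 756*x - 1296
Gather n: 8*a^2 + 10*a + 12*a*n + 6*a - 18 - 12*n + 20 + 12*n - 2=8*a^2 + 12*a*n + 16*a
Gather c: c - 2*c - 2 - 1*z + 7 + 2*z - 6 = -c + z - 1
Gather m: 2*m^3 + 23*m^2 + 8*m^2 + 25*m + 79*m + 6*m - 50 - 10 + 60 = 2*m^3 + 31*m^2 + 110*m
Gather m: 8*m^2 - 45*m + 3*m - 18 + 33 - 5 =8*m^2 - 42*m + 10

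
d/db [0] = 0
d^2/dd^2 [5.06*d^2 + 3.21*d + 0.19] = 10.1200000000000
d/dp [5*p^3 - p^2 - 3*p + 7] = 15*p^2 - 2*p - 3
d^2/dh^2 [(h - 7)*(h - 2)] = 2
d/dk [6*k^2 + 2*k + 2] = 12*k + 2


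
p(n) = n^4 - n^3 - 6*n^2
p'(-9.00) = -3051.00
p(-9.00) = 6804.00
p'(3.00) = 45.00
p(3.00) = 0.00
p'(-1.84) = -12.99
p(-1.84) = -2.62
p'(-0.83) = 5.61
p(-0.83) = -3.09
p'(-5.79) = -807.51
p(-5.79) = 1116.83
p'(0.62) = -7.64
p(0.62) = -2.40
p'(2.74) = 26.88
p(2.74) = -9.25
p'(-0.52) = 4.87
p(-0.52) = -1.41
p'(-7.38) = -1682.62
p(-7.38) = 3041.53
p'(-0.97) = 5.17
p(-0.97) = -3.85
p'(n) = 4*n^3 - 3*n^2 - 12*n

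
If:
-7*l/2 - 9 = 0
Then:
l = -18/7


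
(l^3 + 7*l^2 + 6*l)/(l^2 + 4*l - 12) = l*(l + 1)/(l - 2)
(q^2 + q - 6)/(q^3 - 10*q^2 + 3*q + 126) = (q - 2)/(q^2 - 13*q + 42)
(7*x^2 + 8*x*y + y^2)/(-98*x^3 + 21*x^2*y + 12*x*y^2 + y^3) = (-x - y)/(14*x^2 - 5*x*y - y^2)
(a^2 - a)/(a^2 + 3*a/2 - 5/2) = 2*a/(2*a + 5)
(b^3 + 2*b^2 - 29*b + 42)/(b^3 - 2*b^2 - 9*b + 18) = (b + 7)/(b + 3)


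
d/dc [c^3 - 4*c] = 3*c^2 - 4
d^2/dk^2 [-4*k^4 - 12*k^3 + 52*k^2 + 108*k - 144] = -48*k^2 - 72*k + 104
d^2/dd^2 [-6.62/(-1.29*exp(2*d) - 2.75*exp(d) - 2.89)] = (6.62*(2.58*exp(d) + 2.75)*(5.16*exp(d) + 5.5)*exp(d) - (34.1592*exp(d) + 18.205)*(1.29*exp(2*d) + 2.75*exp(d) + 2.89))*exp(d)/(1.29*exp(2*d) + 2.75*exp(d) + 2.89)^3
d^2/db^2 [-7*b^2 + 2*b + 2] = -14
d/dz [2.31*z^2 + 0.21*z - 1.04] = 4.62*z + 0.21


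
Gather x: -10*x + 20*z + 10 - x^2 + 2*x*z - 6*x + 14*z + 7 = -x^2 + x*(2*z - 16) + 34*z + 17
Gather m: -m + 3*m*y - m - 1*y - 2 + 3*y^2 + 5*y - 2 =m*(3*y - 2) + 3*y^2 + 4*y - 4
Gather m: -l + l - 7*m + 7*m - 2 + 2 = 0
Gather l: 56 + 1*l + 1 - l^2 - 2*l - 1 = -l^2 - l + 56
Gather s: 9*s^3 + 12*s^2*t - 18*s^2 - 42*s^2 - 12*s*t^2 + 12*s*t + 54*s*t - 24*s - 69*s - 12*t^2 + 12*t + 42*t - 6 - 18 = 9*s^3 + s^2*(12*t - 60) + s*(-12*t^2 + 66*t - 93) - 12*t^2 + 54*t - 24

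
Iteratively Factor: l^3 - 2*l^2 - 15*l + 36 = (l - 3)*(l^2 + l - 12) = (l - 3)*(l + 4)*(l - 3)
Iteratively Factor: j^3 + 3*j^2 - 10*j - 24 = (j - 3)*(j^2 + 6*j + 8) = (j - 3)*(j + 2)*(j + 4)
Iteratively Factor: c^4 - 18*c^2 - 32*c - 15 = (c + 1)*(c^3 - c^2 - 17*c - 15) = (c - 5)*(c + 1)*(c^2 + 4*c + 3) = (c - 5)*(c + 1)^2*(c + 3)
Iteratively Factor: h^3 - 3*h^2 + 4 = (h + 1)*(h^2 - 4*h + 4) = (h - 2)*(h + 1)*(h - 2)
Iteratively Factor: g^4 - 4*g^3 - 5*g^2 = (g + 1)*(g^3 - 5*g^2) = g*(g + 1)*(g^2 - 5*g) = g*(g - 5)*(g + 1)*(g)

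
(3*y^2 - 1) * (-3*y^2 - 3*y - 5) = -9*y^4 - 9*y^3 - 12*y^2 + 3*y + 5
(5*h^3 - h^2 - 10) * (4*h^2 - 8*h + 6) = 20*h^5 - 44*h^4 + 38*h^3 - 46*h^2 + 80*h - 60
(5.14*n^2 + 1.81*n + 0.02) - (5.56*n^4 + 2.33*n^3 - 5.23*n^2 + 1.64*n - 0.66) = -5.56*n^4 - 2.33*n^3 + 10.37*n^2 + 0.17*n + 0.68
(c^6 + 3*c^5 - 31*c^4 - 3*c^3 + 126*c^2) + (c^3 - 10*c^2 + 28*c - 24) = c^6 + 3*c^5 - 31*c^4 - 2*c^3 + 116*c^2 + 28*c - 24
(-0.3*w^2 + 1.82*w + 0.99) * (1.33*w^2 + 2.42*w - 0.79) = -0.399*w^4 + 1.6946*w^3 + 5.9581*w^2 + 0.958*w - 0.7821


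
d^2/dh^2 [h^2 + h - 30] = 2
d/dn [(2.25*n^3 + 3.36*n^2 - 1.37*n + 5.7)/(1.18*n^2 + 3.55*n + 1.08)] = (2.655*n^4 + 15.975*n^3 + 20.8346*n^2 - 6.1944*n - 21.7146)/(1.3924*n^4 + 8.378*n^3 + 15.1513*n^2 + 7.668*n + 1.1664)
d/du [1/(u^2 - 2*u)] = 2*(1 - u)/(u^2*(u - 2)^2)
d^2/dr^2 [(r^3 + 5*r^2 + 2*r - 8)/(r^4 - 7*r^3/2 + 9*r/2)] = 4*(4*r^9 + 60*r^8 - 162*r^7 - 425*r^6 + 1623*r^5 - 1515*r^4 - 81*r^3 + 1512*r^2 - 648)/(r^3*(8*r^9 - 84*r^8 + 294*r^7 - 235*r^6 - 756*r^5 + 1323*r^4 + 486*r^3 - 1701*r^2 + 729))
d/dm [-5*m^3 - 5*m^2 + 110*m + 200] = -15*m^2 - 10*m + 110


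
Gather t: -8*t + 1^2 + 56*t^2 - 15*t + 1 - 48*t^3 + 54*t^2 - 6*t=-48*t^3 + 110*t^2 - 29*t + 2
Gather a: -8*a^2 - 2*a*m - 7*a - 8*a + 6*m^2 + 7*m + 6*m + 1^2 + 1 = -8*a^2 + a*(-2*m - 15) + 6*m^2 + 13*m + 2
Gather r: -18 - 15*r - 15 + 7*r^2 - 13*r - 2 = 7*r^2 - 28*r - 35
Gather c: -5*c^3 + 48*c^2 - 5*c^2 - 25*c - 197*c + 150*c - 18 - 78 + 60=-5*c^3 + 43*c^2 - 72*c - 36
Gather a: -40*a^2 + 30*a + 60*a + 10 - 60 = -40*a^2 + 90*a - 50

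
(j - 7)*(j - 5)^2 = j^3 - 17*j^2 + 95*j - 175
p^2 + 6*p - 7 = (p - 1)*(p + 7)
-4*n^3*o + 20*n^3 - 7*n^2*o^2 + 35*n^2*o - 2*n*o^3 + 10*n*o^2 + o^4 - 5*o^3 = (-4*n + o)*(n + o)^2*(o - 5)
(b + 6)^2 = b^2 + 12*b + 36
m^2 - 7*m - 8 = (m - 8)*(m + 1)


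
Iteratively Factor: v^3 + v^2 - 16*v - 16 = (v + 4)*(v^2 - 3*v - 4) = (v + 1)*(v + 4)*(v - 4)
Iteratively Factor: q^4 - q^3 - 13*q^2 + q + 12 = (q - 4)*(q^3 + 3*q^2 - q - 3) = (q - 4)*(q + 3)*(q^2 - 1) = (q - 4)*(q + 1)*(q + 3)*(q - 1)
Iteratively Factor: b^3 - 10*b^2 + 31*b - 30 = (b - 3)*(b^2 - 7*b + 10) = (b - 5)*(b - 3)*(b - 2)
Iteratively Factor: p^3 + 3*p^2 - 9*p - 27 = (p + 3)*(p^2 - 9) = (p - 3)*(p + 3)*(p + 3)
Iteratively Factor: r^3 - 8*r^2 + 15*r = (r)*(r^2 - 8*r + 15) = r*(r - 5)*(r - 3)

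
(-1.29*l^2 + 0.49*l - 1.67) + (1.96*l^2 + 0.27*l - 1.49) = 0.67*l^2 + 0.76*l - 3.16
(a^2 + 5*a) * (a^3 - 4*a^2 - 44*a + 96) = a^5 + a^4 - 64*a^3 - 124*a^2 + 480*a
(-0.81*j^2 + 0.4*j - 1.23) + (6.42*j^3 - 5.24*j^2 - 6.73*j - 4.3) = 6.42*j^3 - 6.05*j^2 - 6.33*j - 5.53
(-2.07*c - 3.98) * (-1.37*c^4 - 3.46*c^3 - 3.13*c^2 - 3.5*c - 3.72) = 2.8359*c^5 + 12.6148*c^4 + 20.2499*c^3 + 19.7024*c^2 + 21.6304*c + 14.8056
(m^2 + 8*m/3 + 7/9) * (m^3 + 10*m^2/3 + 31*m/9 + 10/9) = m^5 + 6*m^4 + 118*m^3/9 + 116*m^2/9 + 457*m/81 + 70/81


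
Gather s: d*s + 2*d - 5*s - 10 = 2*d + s*(d - 5) - 10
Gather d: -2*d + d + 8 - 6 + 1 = 3 - d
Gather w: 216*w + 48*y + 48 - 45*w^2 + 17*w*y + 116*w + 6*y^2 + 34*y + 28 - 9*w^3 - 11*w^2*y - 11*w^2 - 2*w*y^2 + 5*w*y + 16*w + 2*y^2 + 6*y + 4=-9*w^3 + w^2*(-11*y - 56) + w*(-2*y^2 + 22*y + 348) + 8*y^2 + 88*y + 80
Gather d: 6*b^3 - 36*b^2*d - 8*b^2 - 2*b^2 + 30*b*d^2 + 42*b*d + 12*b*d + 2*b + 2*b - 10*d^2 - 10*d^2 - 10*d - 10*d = 6*b^3 - 10*b^2 + 4*b + d^2*(30*b - 20) + d*(-36*b^2 + 54*b - 20)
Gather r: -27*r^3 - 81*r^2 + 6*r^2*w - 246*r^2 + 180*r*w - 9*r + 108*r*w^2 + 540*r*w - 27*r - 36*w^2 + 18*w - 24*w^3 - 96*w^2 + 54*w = -27*r^3 + r^2*(6*w - 327) + r*(108*w^2 + 720*w - 36) - 24*w^3 - 132*w^2 + 72*w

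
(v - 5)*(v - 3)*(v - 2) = v^3 - 10*v^2 + 31*v - 30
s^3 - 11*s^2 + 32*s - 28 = (s - 7)*(s - 2)^2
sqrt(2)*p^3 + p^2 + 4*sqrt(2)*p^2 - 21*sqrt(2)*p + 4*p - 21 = (p - 3)*(p + 7)*(sqrt(2)*p + 1)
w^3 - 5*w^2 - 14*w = w*(w - 7)*(w + 2)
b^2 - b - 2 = (b - 2)*(b + 1)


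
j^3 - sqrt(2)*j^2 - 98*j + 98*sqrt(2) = (j - 7*sqrt(2))*(j - sqrt(2))*(j + 7*sqrt(2))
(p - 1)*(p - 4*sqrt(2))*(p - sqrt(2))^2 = p^4 - 6*sqrt(2)*p^3 - p^3 + 6*sqrt(2)*p^2 + 18*p^2 - 18*p - 8*sqrt(2)*p + 8*sqrt(2)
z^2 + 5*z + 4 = (z + 1)*(z + 4)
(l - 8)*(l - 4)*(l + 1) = l^3 - 11*l^2 + 20*l + 32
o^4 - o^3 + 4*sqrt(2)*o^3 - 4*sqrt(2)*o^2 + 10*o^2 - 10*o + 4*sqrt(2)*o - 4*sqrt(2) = (o - 1)*(o + sqrt(2))^2*(o + 2*sqrt(2))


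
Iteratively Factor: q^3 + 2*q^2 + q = (q + 1)*(q^2 + q) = (q + 1)^2*(q)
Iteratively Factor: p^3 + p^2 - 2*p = (p - 1)*(p^2 + 2*p) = p*(p - 1)*(p + 2)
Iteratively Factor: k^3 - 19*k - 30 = (k - 5)*(k^2 + 5*k + 6) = (k - 5)*(k + 3)*(k + 2)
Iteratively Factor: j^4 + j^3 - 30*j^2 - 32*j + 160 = (j + 4)*(j^3 - 3*j^2 - 18*j + 40) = (j - 5)*(j + 4)*(j^2 + 2*j - 8) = (j - 5)*(j + 4)^2*(j - 2)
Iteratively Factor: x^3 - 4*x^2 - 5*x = (x)*(x^2 - 4*x - 5) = x*(x - 5)*(x + 1)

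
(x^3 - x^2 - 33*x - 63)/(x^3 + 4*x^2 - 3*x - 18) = (x - 7)/(x - 2)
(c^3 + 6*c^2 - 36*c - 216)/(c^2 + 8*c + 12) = (c^2 - 36)/(c + 2)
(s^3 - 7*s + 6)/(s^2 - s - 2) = (s^2 + 2*s - 3)/(s + 1)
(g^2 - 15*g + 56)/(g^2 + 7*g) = (g^2 - 15*g + 56)/(g*(g + 7))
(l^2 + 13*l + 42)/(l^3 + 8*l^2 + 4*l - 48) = (l + 7)/(l^2 + 2*l - 8)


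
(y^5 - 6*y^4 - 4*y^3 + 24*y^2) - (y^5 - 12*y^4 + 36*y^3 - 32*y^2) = 6*y^4 - 40*y^3 + 56*y^2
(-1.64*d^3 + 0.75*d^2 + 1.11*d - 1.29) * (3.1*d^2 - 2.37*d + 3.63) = -5.084*d^5 + 6.2118*d^4 - 4.2897*d^3 - 3.9072*d^2 + 7.0866*d - 4.6827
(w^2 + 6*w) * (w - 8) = w^3 - 2*w^2 - 48*w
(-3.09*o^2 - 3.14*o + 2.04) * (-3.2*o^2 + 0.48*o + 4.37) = 9.888*o^4 + 8.5648*o^3 - 21.5385*o^2 - 12.7426*o + 8.9148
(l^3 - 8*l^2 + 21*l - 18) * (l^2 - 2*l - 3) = l^5 - 10*l^4 + 34*l^3 - 36*l^2 - 27*l + 54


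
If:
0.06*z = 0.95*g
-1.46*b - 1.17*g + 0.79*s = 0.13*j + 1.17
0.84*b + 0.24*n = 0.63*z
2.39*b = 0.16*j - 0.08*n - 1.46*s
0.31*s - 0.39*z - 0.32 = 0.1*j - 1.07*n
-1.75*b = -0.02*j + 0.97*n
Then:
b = -4.27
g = -0.06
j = 232.95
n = 12.51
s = 31.83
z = -0.93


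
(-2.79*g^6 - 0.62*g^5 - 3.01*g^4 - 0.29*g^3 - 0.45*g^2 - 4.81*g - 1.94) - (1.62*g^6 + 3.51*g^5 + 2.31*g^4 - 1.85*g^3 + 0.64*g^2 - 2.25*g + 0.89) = -4.41*g^6 - 4.13*g^5 - 5.32*g^4 + 1.56*g^3 - 1.09*g^2 - 2.56*g - 2.83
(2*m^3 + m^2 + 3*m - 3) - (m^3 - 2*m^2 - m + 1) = m^3 + 3*m^2 + 4*m - 4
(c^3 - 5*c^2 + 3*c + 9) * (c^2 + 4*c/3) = c^5 - 11*c^4/3 - 11*c^3/3 + 13*c^2 + 12*c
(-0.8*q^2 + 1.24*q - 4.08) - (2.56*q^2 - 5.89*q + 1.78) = -3.36*q^2 + 7.13*q - 5.86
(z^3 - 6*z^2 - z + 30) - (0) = z^3 - 6*z^2 - z + 30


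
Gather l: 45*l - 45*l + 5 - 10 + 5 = 0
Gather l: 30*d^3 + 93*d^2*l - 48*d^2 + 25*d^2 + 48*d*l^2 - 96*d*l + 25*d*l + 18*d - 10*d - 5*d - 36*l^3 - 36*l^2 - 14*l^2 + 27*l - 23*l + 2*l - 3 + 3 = 30*d^3 - 23*d^2 + 3*d - 36*l^3 + l^2*(48*d - 50) + l*(93*d^2 - 71*d + 6)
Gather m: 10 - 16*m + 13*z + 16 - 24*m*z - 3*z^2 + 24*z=m*(-24*z - 16) - 3*z^2 + 37*z + 26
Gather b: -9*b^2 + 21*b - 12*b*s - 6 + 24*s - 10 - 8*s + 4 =-9*b^2 + b*(21 - 12*s) + 16*s - 12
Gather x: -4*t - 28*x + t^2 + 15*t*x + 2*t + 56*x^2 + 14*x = t^2 - 2*t + 56*x^2 + x*(15*t - 14)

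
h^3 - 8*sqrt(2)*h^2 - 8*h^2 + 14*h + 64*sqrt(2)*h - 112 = (h - 8)*(h - 7*sqrt(2))*(h - sqrt(2))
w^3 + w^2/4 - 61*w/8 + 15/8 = (w - 5/2)*(w - 1/4)*(w + 3)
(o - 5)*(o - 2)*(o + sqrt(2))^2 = o^4 - 7*o^3 + 2*sqrt(2)*o^3 - 14*sqrt(2)*o^2 + 12*o^2 - 14*o + 20*sqrt(2)*o + 20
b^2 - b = b*(b - 1)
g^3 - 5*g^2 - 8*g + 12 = (g - 6)*(g - 1)*(g + 2)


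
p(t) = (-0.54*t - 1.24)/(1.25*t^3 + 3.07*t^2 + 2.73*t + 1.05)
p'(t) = (-0.54*t - 1.24)*(-3.75*t^2 - 6.14*t - 2.73)/(1.25*t^3 + 3.07*t^2 + 2.73*t + 1.05)^2 - 0.54/(1.25*t^3 + 3.07*t^2 + 2.73*t + 1.05)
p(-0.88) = -4.42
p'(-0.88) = 2.77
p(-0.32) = -2.37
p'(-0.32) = 4.86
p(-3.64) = -0.03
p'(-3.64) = -0.01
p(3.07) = -0.04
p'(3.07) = 0.02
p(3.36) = -0.03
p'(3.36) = 0.02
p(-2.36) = -0.01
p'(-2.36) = 0.10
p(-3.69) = -0.03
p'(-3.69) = -0.01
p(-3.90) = -0.02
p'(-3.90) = -0.01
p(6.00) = -0.01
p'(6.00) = 0.00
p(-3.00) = -0.03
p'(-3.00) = 0.00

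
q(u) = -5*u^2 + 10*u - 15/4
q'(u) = 10 - 10*u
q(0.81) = 1.07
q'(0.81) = 1.90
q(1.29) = 0.83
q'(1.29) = -2.90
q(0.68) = 0.74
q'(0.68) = 3.20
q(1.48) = 0.10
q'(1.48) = -4.80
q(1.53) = -0.15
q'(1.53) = -5.30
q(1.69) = -1.13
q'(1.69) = -6.90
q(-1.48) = -29.50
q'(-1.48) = 24.80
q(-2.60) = -63.55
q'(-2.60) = 36.00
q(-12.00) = -843.75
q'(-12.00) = 130.00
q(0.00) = -3.75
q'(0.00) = 10.00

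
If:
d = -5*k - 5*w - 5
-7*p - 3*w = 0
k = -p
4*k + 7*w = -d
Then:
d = -305/11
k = 15/11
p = -15/11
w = 35/11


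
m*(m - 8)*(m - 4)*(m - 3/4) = m^4 - 51*m^3/4 + 41*m^2 - 24*m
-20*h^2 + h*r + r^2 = (-4*h + r)*(5*h + r)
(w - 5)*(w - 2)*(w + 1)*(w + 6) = w^4 - 33*w^2 + 28*w + 60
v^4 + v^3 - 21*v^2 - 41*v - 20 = (v - 5)*(v + 1)^2*(v + 4)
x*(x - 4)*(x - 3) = x^3 - 7*x^2 + 12*x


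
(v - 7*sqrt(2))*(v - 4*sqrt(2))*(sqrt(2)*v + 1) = sqrt(2)*v^3 - 21*v^2 + 45*sqrt(2)*v + 56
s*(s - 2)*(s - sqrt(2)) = s^3 - 2*s^2 - sqrt(2)*s^2 + 2*sqrt(2)*s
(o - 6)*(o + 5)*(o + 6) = o^3 + 5*o^2 - 36*o - 180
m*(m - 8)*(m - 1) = m^3 - 9*m^2 + 8*m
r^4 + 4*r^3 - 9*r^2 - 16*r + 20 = (r - 2)*(r - 1)*(r + 2)*(r + 5)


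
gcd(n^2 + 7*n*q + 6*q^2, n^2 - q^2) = n + q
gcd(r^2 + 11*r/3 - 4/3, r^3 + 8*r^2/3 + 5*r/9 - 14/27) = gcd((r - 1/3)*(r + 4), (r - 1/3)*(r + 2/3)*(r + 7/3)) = r - 1/3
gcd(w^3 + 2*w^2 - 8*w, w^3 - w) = w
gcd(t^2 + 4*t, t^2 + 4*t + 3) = 1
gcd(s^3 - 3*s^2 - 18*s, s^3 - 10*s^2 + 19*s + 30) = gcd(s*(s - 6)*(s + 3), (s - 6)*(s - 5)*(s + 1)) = s - 6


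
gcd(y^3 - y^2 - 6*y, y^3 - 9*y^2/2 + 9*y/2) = y^2 - 3*y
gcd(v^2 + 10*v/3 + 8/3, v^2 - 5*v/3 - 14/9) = 1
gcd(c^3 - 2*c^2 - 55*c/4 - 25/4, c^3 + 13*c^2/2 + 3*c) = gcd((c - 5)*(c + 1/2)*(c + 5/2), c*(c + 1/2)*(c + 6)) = c + 1/2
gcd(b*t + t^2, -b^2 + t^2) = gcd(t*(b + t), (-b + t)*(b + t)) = b + t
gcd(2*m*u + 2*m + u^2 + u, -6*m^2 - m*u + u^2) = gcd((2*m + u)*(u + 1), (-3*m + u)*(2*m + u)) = 2*m + u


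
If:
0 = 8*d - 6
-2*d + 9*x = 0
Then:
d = 3/4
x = 1/6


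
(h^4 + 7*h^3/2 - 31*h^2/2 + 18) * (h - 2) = h^5 + 3*h^4/2 - 45*h^3/2 + 31*h^2 + 18*h - 36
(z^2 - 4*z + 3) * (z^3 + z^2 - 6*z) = z^5 - 3*z^4 - 7*z^3 + 27*z^2 - 18*z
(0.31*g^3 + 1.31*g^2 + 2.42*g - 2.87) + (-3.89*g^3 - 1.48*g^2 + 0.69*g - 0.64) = -3.58*g^3 - 0.17*g^2 + 3.11*g - 3.51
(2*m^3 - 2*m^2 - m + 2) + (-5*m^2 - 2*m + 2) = 2*m^3 - 7*m^2 - 3*m + 4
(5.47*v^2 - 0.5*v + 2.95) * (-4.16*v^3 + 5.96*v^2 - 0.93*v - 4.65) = -22.7552*v^5 + 34.6812*v^4 - 20.3391*v^3 - 7.3885*v^2 - 0.4185*v - 13.7175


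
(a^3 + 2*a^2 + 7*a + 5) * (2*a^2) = 2*a^5 + 4*a^4 + 14*a^3 + 10*a^2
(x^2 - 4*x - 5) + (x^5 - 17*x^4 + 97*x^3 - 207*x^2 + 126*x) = x^5 - 17*x^4 + 97*x^3 - 206*x^2 + 122*x - 5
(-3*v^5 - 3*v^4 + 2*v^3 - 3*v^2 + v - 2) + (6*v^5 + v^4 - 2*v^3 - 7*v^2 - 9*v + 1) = 3*v^5 - 2*v^4 - 10*v^2 - 8*v - 1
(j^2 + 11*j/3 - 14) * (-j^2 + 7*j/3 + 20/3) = -j^4 - 4*j^3/3 + 263*j^2/9 - 74*j/9 - 280/3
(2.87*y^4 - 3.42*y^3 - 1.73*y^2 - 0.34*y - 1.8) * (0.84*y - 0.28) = 2.4108*y^5 - 3.6764*y^4 - 0.4956*y^3 + 0.1988*y^2 - 1.4168*y + 0.504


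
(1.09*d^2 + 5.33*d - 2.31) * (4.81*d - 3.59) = 5.2429*d^3 + 21.7242*d^2 - 30.2458*d + 8.2929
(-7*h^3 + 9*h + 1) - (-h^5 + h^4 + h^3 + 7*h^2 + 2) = h^5 - h^4 - 8*h^3 - 7*h^2 + 9*h - 1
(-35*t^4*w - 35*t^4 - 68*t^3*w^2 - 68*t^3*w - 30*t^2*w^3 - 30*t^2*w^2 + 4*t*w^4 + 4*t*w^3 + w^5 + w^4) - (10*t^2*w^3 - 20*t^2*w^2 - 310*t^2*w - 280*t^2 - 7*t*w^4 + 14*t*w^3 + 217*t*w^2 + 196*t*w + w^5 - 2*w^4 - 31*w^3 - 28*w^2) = -35*t^4*w - 35*t^4 - 68*t^3*w^2 - 68*t^3*w - 40*t^2*w^3 - 10*t^2*w^2 + 310*t^2*w + 280*t^2 + 11*t*w^4 - 10*t*w^3 - 217*t*w^2 - 196*t*w + 3*w^4 + 31*w^3 + 28*w^2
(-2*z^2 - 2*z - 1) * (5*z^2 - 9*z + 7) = -10*z^4 + 8*z^3 - z^2 - 5*z - 7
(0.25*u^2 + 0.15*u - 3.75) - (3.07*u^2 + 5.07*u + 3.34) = -2.82*u^2 - 4.92*u - 7.09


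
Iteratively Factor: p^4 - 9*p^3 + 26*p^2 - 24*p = (p)*(p^3 - 9*p^2 + 26*p - 24) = p*(p - 3)*(p^2 - 6*p + 8) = p*(p - 4)*(p - 3)*(p - 2)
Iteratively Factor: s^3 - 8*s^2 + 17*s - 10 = (s - 2)*(s^2 - 6*s + 5) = (s - 2)*(s - 1)*(s - 5)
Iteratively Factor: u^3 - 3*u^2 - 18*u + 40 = (u + 4)*(u^2 - 7*u + 10) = (u - 2)*(u + 4)*(u - 5)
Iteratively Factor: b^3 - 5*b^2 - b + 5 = (b - 1)*(b^2 - 4*b - 5) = (b - 5)*(b - 1)*(b + 1)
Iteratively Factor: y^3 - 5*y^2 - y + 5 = (y + 1)*(y^2 - 6*y + 5) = (y - 5)*(y + 1)*(y - 1)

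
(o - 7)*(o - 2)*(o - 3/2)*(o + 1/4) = o^4 - 41*o^3/4 + 199*o^2/8 - 113*o/8 - 21/4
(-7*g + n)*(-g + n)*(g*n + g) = 7*g^3*n + 7*g^3 - 8*g^2*n^2 - 8*g^2*n + g*n^3 + g*n^2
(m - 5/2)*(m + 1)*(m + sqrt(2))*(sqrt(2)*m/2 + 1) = sqrt(2)*m^4/2 - 3*sqrt(2)*m^3/4 + 2*m^3 - 3*m^2 - sqrt(2)*m^2/4 - 5*m - 3*sqrt(2)*m/2 - 5*sqrt(2)/2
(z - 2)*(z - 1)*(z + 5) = z^3 + 2*z^2 - 13*z + 10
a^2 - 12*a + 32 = (a - 8)*(a - 4)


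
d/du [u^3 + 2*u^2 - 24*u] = 3*u^2 + 4*u - 24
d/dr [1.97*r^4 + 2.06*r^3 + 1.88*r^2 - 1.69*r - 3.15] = 7.88*r^3 + 6.18*r^2 + 3.76*r - 1.69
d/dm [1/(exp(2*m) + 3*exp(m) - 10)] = (-2*exp(m) - 3)*exp(m)/(exp(2*m) + 3*exp(m) - 10)^2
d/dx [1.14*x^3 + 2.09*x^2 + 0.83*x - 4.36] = 3.42*x^2 + 4.18*x + 0.83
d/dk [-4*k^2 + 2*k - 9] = 2 - 8*k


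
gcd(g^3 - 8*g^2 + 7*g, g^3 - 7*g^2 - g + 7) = g^2 - 8*g + 7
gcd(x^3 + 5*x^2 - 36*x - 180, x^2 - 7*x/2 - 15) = x - 6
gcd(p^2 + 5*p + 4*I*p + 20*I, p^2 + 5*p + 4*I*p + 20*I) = p^2 + p*(5 + 4*I) + 20*I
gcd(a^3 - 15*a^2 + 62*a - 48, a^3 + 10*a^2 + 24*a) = 1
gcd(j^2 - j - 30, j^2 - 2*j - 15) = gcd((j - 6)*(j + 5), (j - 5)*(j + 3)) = 1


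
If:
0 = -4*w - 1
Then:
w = -1/4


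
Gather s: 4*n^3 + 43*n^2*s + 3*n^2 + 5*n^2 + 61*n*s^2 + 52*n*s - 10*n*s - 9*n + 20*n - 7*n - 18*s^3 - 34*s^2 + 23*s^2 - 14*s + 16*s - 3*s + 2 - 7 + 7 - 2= 4*n^3 + 8*n^2 + 4*n - 18*s^3 + s^2*(61*n - 11) + s*(43*n^2 + 42*n - 1)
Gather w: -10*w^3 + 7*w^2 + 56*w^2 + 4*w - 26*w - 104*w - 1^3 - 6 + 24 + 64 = -10*w^3 + 63*w^2 - 126*w + 81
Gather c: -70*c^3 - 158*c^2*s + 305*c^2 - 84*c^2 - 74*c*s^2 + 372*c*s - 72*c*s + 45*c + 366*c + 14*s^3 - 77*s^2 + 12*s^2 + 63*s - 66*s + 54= -70*c^3 + c^2*(221 - 158*s) + c*(-74*s^2 + 300*s + 411) + 14*s^3 - 65*s^2 - 3*s + 54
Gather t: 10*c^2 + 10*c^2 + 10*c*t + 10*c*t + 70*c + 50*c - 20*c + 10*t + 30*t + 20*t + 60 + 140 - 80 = 20*c^2 + 100*c + t*(20*c + 60) + 120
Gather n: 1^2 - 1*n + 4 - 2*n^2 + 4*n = -2*n^2 + 3*n + 5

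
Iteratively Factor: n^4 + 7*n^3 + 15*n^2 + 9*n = (n)*(n^3 + 7*n^2 + 15*n + 9) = n*(n + 3)*(n^2 + 4*n + 3) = n*(n + 1)*(n + 3)*(n + 3)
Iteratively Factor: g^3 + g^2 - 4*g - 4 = (g + 1)*(g^2 - 4) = (g + 1)*(g + 2)*(g - 2)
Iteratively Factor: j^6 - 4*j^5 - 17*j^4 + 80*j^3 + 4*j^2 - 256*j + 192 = (j - 1)*(j^5 - 3*j^4 - 20*j^3 + 60*j^2 + 64*j - 192) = (j - 1)*(j + 4)*(j^4 - 7*j^3 + 8*j^2 + 28*j - 48) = (j - 3)*(j - 1)*(j + 4)*(j^3 - 4*j^2 - 4*j + 16) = (j - 3)*(j - 2)*(j - 1)*(j + 4)*(j^2 - 2*j - 8) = (j - 3)*(j - 2)*(j - 1)*(j + 2)*(j + 4)*(j - 4)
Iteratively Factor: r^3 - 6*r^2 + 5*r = (r)*(r^2 - 6*r + 5) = r*(r - 5)*(r - 1)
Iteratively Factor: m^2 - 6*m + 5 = (m - 5)*(m - 1)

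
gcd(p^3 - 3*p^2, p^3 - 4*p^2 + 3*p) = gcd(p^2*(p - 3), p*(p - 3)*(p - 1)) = p^2 - 3*p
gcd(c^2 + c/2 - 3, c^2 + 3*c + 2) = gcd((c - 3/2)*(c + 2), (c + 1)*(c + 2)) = c + 2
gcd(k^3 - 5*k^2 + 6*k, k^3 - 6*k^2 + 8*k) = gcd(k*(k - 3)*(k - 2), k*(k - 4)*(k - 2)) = k^2 - 2*k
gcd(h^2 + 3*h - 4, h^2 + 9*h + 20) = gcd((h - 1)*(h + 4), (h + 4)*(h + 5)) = h + 4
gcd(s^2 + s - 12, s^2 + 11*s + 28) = s + 4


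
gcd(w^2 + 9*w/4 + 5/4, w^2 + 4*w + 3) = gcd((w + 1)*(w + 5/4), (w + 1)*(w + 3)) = w + 1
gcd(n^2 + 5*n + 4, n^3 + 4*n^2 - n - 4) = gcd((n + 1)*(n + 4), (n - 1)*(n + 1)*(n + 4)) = n^2 + 5*n + 4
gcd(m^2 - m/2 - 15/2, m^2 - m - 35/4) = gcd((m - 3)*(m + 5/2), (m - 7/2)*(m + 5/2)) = m + 5/2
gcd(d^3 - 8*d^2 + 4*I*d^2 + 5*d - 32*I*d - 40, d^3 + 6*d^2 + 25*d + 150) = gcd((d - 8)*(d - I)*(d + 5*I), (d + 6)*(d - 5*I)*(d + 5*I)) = d + 5*I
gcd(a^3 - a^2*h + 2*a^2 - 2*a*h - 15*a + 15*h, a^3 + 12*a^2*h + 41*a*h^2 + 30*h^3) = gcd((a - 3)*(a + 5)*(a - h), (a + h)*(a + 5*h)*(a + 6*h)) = 1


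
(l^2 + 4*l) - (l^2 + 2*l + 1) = 2*l - 1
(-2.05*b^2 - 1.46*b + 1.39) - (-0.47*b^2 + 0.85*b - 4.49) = -1.58*b^2 - 2.31*b + 5.88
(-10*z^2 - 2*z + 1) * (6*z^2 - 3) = -60*z^4 - 12*z^3 + 36*z^2 + 6*z - 3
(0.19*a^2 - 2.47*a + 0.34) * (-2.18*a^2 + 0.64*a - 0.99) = -0.4142*a^4 + 5.5062*a^3 - 2.5101*a^2 + 2.6629*a - 0.3366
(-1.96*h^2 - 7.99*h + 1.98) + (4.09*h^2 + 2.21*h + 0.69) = 2.13*h^2 - 5.78*h + 2.67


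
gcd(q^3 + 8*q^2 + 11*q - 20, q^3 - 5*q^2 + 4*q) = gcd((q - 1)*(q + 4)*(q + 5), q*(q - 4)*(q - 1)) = q - 1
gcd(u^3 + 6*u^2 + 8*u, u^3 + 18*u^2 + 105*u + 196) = u + 4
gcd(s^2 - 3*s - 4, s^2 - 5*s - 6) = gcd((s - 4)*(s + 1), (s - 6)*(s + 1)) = s + 1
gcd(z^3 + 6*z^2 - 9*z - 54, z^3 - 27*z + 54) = z^2 + 3*z - 18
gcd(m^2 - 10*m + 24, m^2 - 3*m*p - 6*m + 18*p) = m - 6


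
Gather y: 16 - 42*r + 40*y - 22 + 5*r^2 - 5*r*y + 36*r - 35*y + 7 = 5*r^2 - 6*r + y*(5 - 5*r) + 1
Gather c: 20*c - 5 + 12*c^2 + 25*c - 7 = 12*c^2 + 45*c - 12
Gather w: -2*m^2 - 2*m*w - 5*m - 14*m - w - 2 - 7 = -2*m^2 - 19*m + w*(-2*m - 1) - 9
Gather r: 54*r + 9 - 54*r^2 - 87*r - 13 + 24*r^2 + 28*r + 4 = -30*r^2 - 5*r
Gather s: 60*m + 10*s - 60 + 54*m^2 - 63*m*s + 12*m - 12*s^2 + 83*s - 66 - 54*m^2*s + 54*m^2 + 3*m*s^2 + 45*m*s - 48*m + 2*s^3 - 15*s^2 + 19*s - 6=108*m^2 + 24*m + 2*s^3 + s^2*(3*m - 27) + s*(-54*m^2 - 18*m + 112) - 132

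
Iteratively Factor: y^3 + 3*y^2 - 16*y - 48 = (y + 4)*(y^2 - y - 12) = (y + 3)*(y + 4)*(y - 4)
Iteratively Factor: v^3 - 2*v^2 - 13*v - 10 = (v - 5)*(v^2 + 3*v + 2) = (v - 5)*(v + 1)*(v + 2)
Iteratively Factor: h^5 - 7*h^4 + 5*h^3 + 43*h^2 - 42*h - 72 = (h - 4)*(h^4 - 3*h^3 - 7*h^2 + 15*h + 18) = (h - 4)*(h - 3)*(h^3 - 7*h - 6) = (h - 4)*(h - 3)*(h + 1)*(h^2 - h - 6) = (h - 4)*(h - 3)^2*(h + 1)*(h + 2)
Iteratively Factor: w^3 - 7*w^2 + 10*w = (w - 2)*(w^2 - 5*w) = w*(w - 2)*(w - 5)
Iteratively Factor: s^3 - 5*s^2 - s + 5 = (s - 5)*(s^2 - 1) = (s - 5)*(s + 1)*(s - 1)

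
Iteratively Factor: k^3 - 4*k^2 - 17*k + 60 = (k - 5)*(k^2 + k - 12) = (k - 5)*(k - 3)*(k + 4)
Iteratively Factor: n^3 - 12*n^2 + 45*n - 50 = (n - 5)*(n^2 - 7*n + 10) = (n - 5)^2*(n - 2)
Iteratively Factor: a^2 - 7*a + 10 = (a - 5)*(a - 2)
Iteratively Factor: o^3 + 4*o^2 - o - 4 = (o + 4)*(o^2 - 1) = (o - 1)*(o + 4)*(o + 1)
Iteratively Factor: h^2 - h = (h)*(h - 1)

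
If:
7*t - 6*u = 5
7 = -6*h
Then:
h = -7/6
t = 6*u/7 + 5/7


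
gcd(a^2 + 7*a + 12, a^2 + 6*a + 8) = a + 4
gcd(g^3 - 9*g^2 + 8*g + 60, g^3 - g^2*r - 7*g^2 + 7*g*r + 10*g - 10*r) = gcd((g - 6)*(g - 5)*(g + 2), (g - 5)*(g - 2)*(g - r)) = g - 5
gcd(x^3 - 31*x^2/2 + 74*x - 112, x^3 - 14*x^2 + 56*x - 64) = x^2 - 12*x + 32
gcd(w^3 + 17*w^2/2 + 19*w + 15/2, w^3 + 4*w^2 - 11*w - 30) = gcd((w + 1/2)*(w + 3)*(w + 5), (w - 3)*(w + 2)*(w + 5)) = w + 5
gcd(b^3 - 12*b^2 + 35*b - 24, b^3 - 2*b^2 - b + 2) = b - 1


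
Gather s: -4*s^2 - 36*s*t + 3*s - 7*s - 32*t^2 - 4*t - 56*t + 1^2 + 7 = -4*s^2 + s*(-36*t - 4) - 32*t^2 - 60*t + 8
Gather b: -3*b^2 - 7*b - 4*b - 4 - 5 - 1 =-3*b^2 - 11*b - 10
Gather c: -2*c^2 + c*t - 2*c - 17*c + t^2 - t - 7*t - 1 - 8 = -2*c^2 + c*(t - 19) + t^2 - 8*t - 9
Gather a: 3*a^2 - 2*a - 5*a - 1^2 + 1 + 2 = 3*a^2 - 7*a + 2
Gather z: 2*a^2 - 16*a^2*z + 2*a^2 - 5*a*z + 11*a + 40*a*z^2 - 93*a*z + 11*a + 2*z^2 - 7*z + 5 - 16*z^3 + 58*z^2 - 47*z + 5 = 4*a^2 + 22*a - 16*z^3 + z^2*(40*a + 60) + z*(-16*a^2 - 98*a - 54) + 10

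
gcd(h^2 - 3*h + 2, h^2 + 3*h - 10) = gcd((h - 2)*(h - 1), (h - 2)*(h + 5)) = h - 2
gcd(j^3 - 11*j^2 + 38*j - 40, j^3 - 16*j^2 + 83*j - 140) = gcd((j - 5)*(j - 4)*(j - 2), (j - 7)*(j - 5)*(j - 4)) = j^2 - 9*j + 20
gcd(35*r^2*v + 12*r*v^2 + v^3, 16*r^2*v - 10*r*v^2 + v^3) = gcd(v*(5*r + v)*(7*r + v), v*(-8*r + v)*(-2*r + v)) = v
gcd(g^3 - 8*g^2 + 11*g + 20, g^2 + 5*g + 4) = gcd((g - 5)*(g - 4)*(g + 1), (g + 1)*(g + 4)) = g + 1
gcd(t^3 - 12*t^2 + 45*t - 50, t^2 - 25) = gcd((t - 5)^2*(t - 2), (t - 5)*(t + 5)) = t - 5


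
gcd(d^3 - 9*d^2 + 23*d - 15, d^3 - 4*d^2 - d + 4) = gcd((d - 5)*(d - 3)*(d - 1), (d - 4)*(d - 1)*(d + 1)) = d - 1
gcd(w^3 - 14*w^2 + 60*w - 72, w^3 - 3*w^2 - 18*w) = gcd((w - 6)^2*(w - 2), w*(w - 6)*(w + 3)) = w - 6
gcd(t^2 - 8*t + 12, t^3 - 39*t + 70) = t - 2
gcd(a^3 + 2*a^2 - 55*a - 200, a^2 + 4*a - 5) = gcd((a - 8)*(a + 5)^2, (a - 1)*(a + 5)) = a + 5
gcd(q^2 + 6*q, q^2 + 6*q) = q^2 + 6*q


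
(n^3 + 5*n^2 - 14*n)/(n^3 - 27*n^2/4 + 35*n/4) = 4*(n^2 + 5*n - 14)/(4*n^2 - 27*n + 35)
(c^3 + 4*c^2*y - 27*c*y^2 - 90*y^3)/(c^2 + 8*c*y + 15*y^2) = (c^2 + c*y - 30*y^2)/(c + 5*y)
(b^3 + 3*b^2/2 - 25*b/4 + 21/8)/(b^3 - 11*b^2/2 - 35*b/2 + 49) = (b^2 - 2*b + 3/4)/(b^2 - 9*b + 14)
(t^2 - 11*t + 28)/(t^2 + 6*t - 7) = (t^2 - 11*t + 28)/(t^2 + 6*t - 7)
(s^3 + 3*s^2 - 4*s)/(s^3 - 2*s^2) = (s^2 + 3*s - 4)/(s*(s - 2))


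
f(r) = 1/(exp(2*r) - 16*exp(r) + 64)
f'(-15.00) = 0.00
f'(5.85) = -0.00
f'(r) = (-2*exp(2*r) + 16*exp(r))/(exp(2*r) - 16*exp(r) + 64)^2 = 2*(8 - exp(r))*exp(r)/(exp(2*r) - 16*exp(r) + 64)^2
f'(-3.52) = 0.00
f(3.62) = 0.00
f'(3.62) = -0.00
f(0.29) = 0.02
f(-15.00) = 0.02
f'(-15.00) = 0.00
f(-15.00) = 0.02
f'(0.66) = 0.02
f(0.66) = 0.03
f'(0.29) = 0.01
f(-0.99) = 0.02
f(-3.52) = 0.02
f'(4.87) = -0.00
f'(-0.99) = 0.00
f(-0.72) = 0.02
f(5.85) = 0.00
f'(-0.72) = 0.00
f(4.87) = 0.00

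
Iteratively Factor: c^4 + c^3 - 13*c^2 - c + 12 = (c - 3)*(c^3 + 4*c^2 - c - 4) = (c - 3)*(c + 4)*(c^2 - 1) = (c - 3)*(c - 1)*(c + 4)*(c + 1)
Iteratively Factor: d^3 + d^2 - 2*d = (d - 1)*(d^2 + 2*d) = d*(d - 1)*(d + 2)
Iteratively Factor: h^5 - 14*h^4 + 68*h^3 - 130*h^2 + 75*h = (h - 5)*(h^4 - 9*h^3 + 23*h^2 - 15*h) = (h - 5)*(h - 1)*(h^3 - 8*h^2 + 15*h) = (h - 5)^2*(h - 1)*(h^2 - 3*h) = (h - 5)^2*(h - 3)*(h - 1)*(h)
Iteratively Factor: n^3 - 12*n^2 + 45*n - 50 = (n - 5)*(n^2 - 7*n + 10) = (n - 5)*(n - 2)*(n - 5)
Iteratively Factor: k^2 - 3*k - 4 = (k + 1)*(k - 4)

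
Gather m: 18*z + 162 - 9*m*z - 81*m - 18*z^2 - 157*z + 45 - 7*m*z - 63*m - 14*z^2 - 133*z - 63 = m*(-16*z - 144) - 32*z^2 - 272*z + 144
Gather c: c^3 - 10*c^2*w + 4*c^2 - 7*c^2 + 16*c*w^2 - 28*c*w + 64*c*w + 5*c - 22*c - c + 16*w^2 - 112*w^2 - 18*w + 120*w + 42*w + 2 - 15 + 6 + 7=c^3 + c^2*(-10*w - 3) + c*(16*w^2 + 36*w - 18) - 96*w^2 + 144*w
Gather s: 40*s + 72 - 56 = 40*s + 16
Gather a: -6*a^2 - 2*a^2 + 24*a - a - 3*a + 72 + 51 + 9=-8*a^2 + 20*a + 132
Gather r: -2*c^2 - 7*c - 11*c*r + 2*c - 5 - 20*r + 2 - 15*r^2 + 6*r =-2*c^2 - 5*c - 15*r^2 + r*(-11*c - 14) - 3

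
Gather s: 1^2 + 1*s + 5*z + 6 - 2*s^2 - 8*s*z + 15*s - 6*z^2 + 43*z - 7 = -2*s^2 + s*(16 - 8*z) - 6*z^2 + 48*z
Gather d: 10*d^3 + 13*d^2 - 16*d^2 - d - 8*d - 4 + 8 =10*d^3 - 3*d^2 - 9*d + 4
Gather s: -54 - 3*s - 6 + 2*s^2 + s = 2*s^2 - 2*s - 60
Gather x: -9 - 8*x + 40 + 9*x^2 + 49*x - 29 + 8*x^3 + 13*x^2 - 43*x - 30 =8*x^3 + 22*x^2 - 2*x - 28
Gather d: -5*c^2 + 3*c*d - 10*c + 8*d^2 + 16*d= -5*c^2 - 10*c + 8*d^2 + d*(3*c + 16)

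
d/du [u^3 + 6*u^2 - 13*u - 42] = 3*u^2 + 12*u - 13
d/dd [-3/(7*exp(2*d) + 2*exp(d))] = 6*(7*exp(d) + 1)*exp(-d)/(7*exp(d) + 2)^2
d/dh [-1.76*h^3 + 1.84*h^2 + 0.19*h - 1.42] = -5.28*h^2 + 3.68*h + 0.19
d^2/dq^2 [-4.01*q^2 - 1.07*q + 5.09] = -8.02000000000000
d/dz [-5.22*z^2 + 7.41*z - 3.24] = 7.41 - 10.44*z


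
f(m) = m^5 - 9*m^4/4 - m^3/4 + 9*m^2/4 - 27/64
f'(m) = 5*m^4 - 9*m^3 - 3*m^2/4 + 9*m/2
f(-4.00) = -1548.42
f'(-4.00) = 1826.00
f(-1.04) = -1.56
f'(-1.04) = 10.48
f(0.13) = -0.39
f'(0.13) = 0.55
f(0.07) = -0.41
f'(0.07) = 0.31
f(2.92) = 61.25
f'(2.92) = 146.17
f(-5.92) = -9904.50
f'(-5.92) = 7955.60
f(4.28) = 702.39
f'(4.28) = 977.72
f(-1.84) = -38.13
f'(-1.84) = 102.56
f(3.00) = 73.83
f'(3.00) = 168.75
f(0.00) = -0.42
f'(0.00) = 0.00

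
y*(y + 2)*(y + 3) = y^3 + 5*y^2 + 6*y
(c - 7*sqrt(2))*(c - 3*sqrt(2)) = c^2 - 10*sqrt(2)*c + 42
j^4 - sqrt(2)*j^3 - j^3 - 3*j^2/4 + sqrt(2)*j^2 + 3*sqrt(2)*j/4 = j*(j - 3/2)*(j + 1/2)*(j - sqrt(2))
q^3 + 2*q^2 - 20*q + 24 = (q - 2)^2*(q + 6)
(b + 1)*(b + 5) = b^2 + 6*b + 5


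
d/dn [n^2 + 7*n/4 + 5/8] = 2*n + 7/4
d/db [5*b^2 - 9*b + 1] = 10*b - 9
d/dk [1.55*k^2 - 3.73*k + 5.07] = 3.1*k - 3.73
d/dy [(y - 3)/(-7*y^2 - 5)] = (-7*y^2 + 14*y*(y - 3) - 5)/(7*y^2 + 5)^2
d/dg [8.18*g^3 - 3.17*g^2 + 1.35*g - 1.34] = 24.54*g^2 - 6.34*g + 1.35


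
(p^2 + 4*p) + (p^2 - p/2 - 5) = 2*p^2 + 7*p/2 - 5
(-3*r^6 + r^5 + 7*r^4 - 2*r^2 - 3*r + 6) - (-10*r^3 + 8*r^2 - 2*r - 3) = -3*r^6 + r^5 + 7*r^4 + 10*r^3 - 10*r^2 - r + 9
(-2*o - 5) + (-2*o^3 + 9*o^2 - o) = -2*o^3 + 9*o^2 - 3*o - 5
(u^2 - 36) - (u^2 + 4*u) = -4*u - 36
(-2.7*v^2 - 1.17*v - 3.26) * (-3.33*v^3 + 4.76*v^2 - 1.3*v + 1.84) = 8.991*v^5 - 8.9559*v^4 + 8.7966*v^3 - 18.9646*v^2 + 2.0852*v - 5.9984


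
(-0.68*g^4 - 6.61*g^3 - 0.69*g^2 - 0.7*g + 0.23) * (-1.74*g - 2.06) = 1.1832*g^5 + 12.9022*g^4 + 14.8172*g^3 + 2.6394*g^2 + 1.0418*g - 0.4738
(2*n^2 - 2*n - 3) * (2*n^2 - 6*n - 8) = 4*n^4 - 16*n^3 - 10*n^2 + 34*n + 24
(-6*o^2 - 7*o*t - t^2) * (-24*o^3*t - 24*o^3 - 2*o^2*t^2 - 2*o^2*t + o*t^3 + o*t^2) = 144*o^5*t + 144*o^5 + 180*o^4*t^2 + 180*o^4*t + 32*o^3*t^3 + 32*o^3*t^2 - 5*o^2*t^4 - 5*o^2*t^3 - o*t^5 - o*t^4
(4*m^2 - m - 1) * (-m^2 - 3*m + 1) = -4*m^4 - 11*m^3 + 8*m^2 + 2*m - 1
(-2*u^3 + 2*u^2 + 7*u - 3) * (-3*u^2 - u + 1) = 6*u^5 - 4*u^4 - 25*u^3 + 4*u^2 + 10*u - 3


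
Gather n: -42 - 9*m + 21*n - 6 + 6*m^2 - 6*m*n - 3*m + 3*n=6*m^2 - 12*m + n*(24 - 6*m) - 48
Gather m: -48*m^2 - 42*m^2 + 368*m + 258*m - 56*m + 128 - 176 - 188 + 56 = -90*m^2 + 570*m - 180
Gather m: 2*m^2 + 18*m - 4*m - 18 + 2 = 2*m^2 + 14*m - 16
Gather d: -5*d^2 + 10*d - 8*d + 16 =-5*d^2 + 2*d + 16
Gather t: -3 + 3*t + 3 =3*t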